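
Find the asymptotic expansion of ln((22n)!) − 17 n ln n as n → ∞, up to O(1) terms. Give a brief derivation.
ln((22n)!) − 17 n ln n = 5 n ln n + 22(ln 22 − 1) n + (1/2) ln(2π·22n) + O(1/n)

Stirling: ln((22n)!) = 22n ln(22n) − 22n + (1/2) ln(2π·22n) + O(1/n).
Expand 22n ln(22n) = 22n (ln n + ln 22) = 22n ln n + 22n ln 22.
Subtract 17n ln n: leading term is (22 − 17) n ln n = 5 n ln n. The next term is 22n ln 22 − 22n = 22(ln 22 − 1) n. Then the (1/2) ln(2π·22n) correction.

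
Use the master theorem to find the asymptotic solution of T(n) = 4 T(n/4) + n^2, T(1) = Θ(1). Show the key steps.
T(n) = Θ(n^2)

log_4 4 ≈ 1.000. f(n) = n^2 dominates n^(log_4 4) since 2 > 1.000, and the regularity condition a·f(n/b) = 4·(n/4)^2 = (4/16)·n^2 ≤ c·f(n) holds with c = 4/16 ≈ 0.25 < 1. So this is Case 3: T(n) = Θ(f(n)) = Θ(n^2).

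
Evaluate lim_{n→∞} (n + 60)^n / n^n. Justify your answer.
lim = e^60

Rewrite as (1 + 60/n)^(n). By the standard limit (1 + x/n)^n → e^x, we have (1 + 60/n)^n → e^60, and raising to the 1st power gives e^60.
More precisely, ln[(1 + 60/n)^(n)] = n · ln(1 + 60/n) = n · (60/n + O(1/n^2)) = 60 + O(1/n) → 60.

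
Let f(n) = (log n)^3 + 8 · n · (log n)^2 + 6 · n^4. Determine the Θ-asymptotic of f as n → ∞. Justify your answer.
f(n) ∈ Θ(n^4)

Compare the terms by growth order. For large n, n^a · (log n)^b dominates n^a' · (log n)^b' iff a > a', or (a = a' and b > b'). Ranking the 3 terms shows the dominant one is 6 · n^4. Hence f(n) ∈ Θ(n^4).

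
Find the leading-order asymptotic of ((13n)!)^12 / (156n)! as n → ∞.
((13n)!)^12/(156n)! ~ ((2π·13n)^(11/2) / sqrt(12)) · 12^(−12·13n)  →  0

Write N = 13n. Stirling: N! ~ sqrt(2π N)(N/e)^N and (12N)! ~ sqrt(2π·12N)·(12N/e)^(12N).
  (N!)^12/(12N)! ~ (2π N)^(12/2) (N/e)^(12N) / [sqrt(2π·12N) (12N/e)^(12N)]
     = (2π N)^(12/2) / sqrt(2π·12N) · (N/(12N))^(12N)
     = (2π N)^((12−1)/2) / sqrt(12) · 12^(−12N).
Since 12^12 > 1, the factor 12^(−12N) decays exponentially, so the ratio → 0. Substituting N = 13n gives the stated form.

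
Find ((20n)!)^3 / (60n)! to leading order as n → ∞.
((20n)!)^3/(60n)! ~ ((2π·20n)^(2/2) / sqrt(3)) · 3^(−3·20n)  →  0

Write N = 20n. Stirling: N! ~ sqrt(2π N)(N/e)^N and (3N)! ~ sqrt(2π·3N)·(3N/e)^(3N).
  (N!)^3/(3N)! ~ (2π N)^(3/2) (N/e)^(3N) / [sqrt(2π·3N) (3N/e)^(3N)]
     = (2π N)^(3/2) / sqrt(2π·3N) · (N/(3N))^(3N)
     = (2π N)^((3−1)/2) / sqrt(3) · 3^(−3N).
Since 3^3 > 1, the factor 3^(−3N) decays exponentially, so the ratio → 0. Substituting N = 20n gives the stated form.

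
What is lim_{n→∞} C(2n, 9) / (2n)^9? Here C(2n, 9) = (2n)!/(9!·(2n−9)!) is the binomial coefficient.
lim = 1/9! = 1/362880

With N = 2n → ∞: C(N, 9) / N^9 = [N(N−1)…(N−8)] / (9! · N^9) = (1/9!) · 1 · (1 − 1/(2n)) · … · (1 − 8/(2n)). Each factor → 1 as N → ∞, so the limit is 1/9! = 1/362880.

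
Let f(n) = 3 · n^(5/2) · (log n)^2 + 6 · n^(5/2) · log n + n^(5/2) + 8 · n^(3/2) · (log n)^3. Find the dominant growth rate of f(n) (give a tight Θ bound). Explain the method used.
f(n) ∈ Θ(n^(5/2) · (log n)^2)

Compare the terms by growth order. For large n, n^a · (log n)^b dominates n^a' · (log n)^b' iff a > a', or (a = a' and b > b'). Ranking the 4 terms shows the dominant one is 3 · n^(5/2) · (log n)^2. Hence f(n) ∈ Θ(n^(5/2) · (log n)^2).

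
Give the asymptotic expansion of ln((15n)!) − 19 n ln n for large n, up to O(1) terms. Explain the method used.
ln((15n)!) − 19 n ln n = −4 n ln n + 15(ln 15 − 1) n + (1/2) ln(2π·15n) + O(1/n)

Stirling: ln((15n)!) = 15n ln(15n) − 15n + (1/2) ln(2π·15n) + O(1/n).
Expand 15n ln(15n) = 15n (ln n + ln 15) = 15n ln n + 15n ln 15.
Subtract 19n ln n: leading term is (15 − 19) n ln n = −4 n ln n. The next term is 15n ln 15 − 15n = 15(ln 15 − 1) n. Then the (1/2) ln(2π·15n) correction.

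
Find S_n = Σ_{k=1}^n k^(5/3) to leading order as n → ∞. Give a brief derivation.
S_n ~ (3/8) · n^(8/3)

Integral comparison: Σ_{k=1}^n k^(5/3) = ∫_0^n x^(5/3) dx + O(n^(5/3)). The integral is n^(1 + 5/3) / (1 + 5/3) = n^((5+3)/3) / ((5+3)/3) = (3/8) · n^(8/3).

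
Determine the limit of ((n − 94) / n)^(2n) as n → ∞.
lim = e^(−188)

Rewrite as (1 − 94/n)^(2n). By the standard limit (1 + x/n)^n → e^x, we have (1 − 94/n)^n → e^(−94), and raising to the 2nd power gives e^(−188).
More precisely, ln[(1 − 94/n)^(2n)] = 2n · ln(1 − 94/n) = 2n · (-94/n + O(1/n^2)) = -188 + O(1/n) → -188.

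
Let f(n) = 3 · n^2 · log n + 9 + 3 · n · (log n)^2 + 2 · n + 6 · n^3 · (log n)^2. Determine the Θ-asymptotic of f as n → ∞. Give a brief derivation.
f(n) ∈ Θ(n^3 · (log n)^2)

Compare the terms by growth order. For large n, n^a · (log n)^b dominates n^a' · (log n)^b' iff a > a', or (a = a' and b > b'). Ranking the 5 terms shows the dominant one is 6 · n^3 · (log n)^2. Hence f(n) ∈ Θ(n^3 · (log n)^2).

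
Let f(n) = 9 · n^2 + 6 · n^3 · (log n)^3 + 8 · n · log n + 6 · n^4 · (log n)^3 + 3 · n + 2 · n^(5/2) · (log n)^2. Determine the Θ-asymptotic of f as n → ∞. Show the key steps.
f(n) ∈ Θ(n^4 · (log n)^3)

Compare the terms by growth order. For large n, n^a · (log n)^b dominates n^a' · (log n)^b' iff a > a', or (a = a' and b > b'). Ranking the 6 terms shows the dominant one is 6 · n^4 · (log n)^3. Hence f(n) ∈ Θ(n^4 · (log n)^3).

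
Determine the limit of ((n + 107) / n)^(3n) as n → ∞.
lim = e^321

Rewrite as (1 + 107/n)^(3n). By the standard limit (1 + x/n)^n → e^x, we have (1 + 107/n)^n → e^107, and raising to the 3rd power gives e^321.
More precisely, ln[(1 + 107/n)^(3n)] = 3n · ln(1 + 107/n) = 3n · (107/n + O(1/n^2)) = 321 + O(1/n) → 321.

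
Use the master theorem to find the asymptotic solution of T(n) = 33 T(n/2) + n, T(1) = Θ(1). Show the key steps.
T(n) = Θ(n^(log_2 33))

Master theorem: compare f(n) = n to n^(log_2 33) where log_2 33 ≈ 5.044. Since 1 < log_2 33, we have f(n) = O(n^(log_2 33 − ε)) for some ε > 0 — Case 1. Hence T(n) = Θ(n^(log_2 33)).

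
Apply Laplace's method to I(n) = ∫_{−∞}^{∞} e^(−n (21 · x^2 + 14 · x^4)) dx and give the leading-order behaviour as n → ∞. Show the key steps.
I(n) ~ sqrt(π/(21n))

φ(x) = 21 · x^2 + 14 · x^4 has its unique global minimum at x* = 0 (since φ'(x) = 42x + 56x^3 = 0 only at x = 0 for real x with both coefficients positive, and φ → ∞ as |x| → ∞). At x* = 0, φ(0) = 0 and φ''(0) = 42. Laplace's method then gives
  I(n) ~ sqrt(2π / (n · φ''(0))) · e^(−n φ(0)) = sqrt(2π / (42n)) = sqrt(π/(21n)).
The 14 · x^4 term contributes only at subleading order (an O(1/n) relative correction).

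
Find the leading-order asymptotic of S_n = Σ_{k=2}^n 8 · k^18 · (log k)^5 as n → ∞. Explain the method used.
S_n ~ 8 · n^19 · (log n)^5 / 19

By integral comparison, S_n = ∫_1^n 8 · x^18 · (log x)^5 dx + O(n^18 · (log n)^5). For the integral, the leading term of ∫_1^n x^18 (log x)^5 dx is n^19/19 · (log n)^5 (by repeated integration by parts; each step lowers the log-exponent and produces a relatively O(1/log n) correction). Hence S_n ~ 8 · n^19 · (log n)^5 / 19.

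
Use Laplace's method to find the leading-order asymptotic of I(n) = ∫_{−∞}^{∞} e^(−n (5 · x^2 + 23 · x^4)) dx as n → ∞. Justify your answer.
I(n) ~ sqrt(π/(5n))

φ(x) = 5 · x^2 + 23 · x^4 has its unique global minimum at x* = 0 (since φ'(x) = 10x + 92x^3 = 0 only at x = 0 for real x with both coefficients positive, and φ → ∞ as |x| → ∞). At x* = 0, φ(0) = 0 and φ''(0) = 10. Laplace's method then gives
  I(n) ~ sqrt(2π / (n · φ''(0))) · e^(−n φ(0)) = sqrt(2π / (10n)) = sqrt(π/(5n)).
The 23 · x^4 term contributes only at subleading order (an O(1/n) relative correction).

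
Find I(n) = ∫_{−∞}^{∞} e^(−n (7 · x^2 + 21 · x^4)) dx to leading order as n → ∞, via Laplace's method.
I(n) ~ sqrt(π/(7n))

φ(x) = 7 · x^2 + 21 · x^4 has its unique global minimum at x* = 0 (since φ'(x) = 14x + 84x^3 = 0 only at x = 0 for real x with both coefficients positive, and φ → ∞ as |x| → ∞). At x* = 0, φ(0) = 0 and φ''(0) = 14. Laplace's method then gives
  I(n) ~ sqrt(2π / (n · φ''(0))) · e^(−n φ(0)) = sqrt(2π / (14n)) = sqrt(π/(7n)).
The 21 · x^4 term contributes only at subleading order (an O(1/n) relative correction).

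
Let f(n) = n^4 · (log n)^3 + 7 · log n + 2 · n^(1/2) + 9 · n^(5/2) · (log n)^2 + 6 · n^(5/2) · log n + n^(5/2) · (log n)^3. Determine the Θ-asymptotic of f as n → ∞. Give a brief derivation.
f(n) ∈ Θ(n^4 · (log n)^3)

Compare the terms by growth order. For large n, n^a · (log n)^b dominates n^a' · (log n)^b' iff a > a', or (a = a' and b > b'). Ranking the 6 terms shows the dominant one is n^4 · (log n)^3. Hence f(n) ∈ Θ(n^4 · (log n)^3).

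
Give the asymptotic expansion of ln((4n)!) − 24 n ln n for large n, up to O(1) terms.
ln((4n)!) − 24 n ln n = −20 n ln n + 4(ln 4 − 1) n + (1/2) ln(2π·4n) + O(1/n)

Stirling: ln((4n)!) = 4n ln(4n) − 4n + (1/2) ln(2π·4n) + O(1/n).
Expand 4n ln(4n) = 4n (ln n + ln 4) = 4n ln n + 4n ln 4.
Subtract 24n ln n: leading term is (4 − 24) n ln n = −20 n ln n. The next term is 4n ln 4 − 4n = 4(ln 4 − 1) n. Then the (1/2) ln(2π·4n) correction.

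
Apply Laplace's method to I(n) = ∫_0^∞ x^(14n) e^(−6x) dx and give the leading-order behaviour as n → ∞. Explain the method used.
I(n) ~ (sqrt(2π·14n) / 6) · (14n/(6e))^(14n)

Write the integrand as exp(14n ln x − 6x) and set f(x) = 14n ln x − 6x. Then f'(x) = 14n/x − 6 = 0 at x* = 14n/6, and f''(x*) = −14n/x*^2 = −6^2/(14n). Laplace's method (interior maximum) gives
  I(n) ~ e^(f(x*)) · sqrt(2π / |f''(x*)|)
        = exp(14n ln(14n/6) − 14n) · sqrt(2π · 14n / 6^2)
        = (14n/6)^(14n) e^(−14n) · sqrt(2π·14n) / 6
        = (sqrt(2π·14n) / 6) · (14n/(6e))^(14n).
This matches Γ(14n+1)/6^(14n+1) with Stirling applied to Γ.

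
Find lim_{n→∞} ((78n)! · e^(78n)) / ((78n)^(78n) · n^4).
lim = 0

Stirling: (78n)! ~ sqrt(2π·78n) · (78n/e)^(78n). Hence
  (78n)! · e^(78n) / (78n)^(78n) ~ sqrt(2π·78n).
Dividing by n^4: sqrt(2π·78n) / n^4 = sqrt(2π·78) · n^((1−8)/2), so the expression behaves like sqrt(2π·78) · n^((1−8)/2) → 0.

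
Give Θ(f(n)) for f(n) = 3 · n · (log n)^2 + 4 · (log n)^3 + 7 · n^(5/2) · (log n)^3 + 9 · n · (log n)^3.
f(n) ∈ Θ(n^(5/2) · (log n)^3)

Compare the terms by growth order. For large n, n^a · (log n)^b dominates n^a' · (log n)^b' iff a > a', or (a = a' and b > b'). Ranking the 4 terms shows the dominant one is 7 · n^(5/2) · (log n)^3. Hence f(n) ∈ Θ(n^(5/2) · (log n)^3).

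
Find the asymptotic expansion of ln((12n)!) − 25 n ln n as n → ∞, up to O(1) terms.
ln((12n)!) − 25 n ln n = −13 n ln n + 12(ln 12 − 1) n + (1/2) ln(2π·12n) + O(1/n)

Stirling: ln((12n)!) = 12n ln(12n) − 12n + (1/2) ln(2π·12n) + O(1/n).
Expand 12n ln(12n) = 12n (ln n + ln 12) = 12n ln n + 12n ln 12.
Subtract 25n ln n: leading term is (12 − 25) n ln n = −13 n ln n. The next term is 12n ln 12 − 12n = 12(ln 12 − 1) n. Then the (1/2) ln(2π·12n) correction.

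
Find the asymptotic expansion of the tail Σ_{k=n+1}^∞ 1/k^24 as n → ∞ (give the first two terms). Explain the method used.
Σ_{k>n} 1/k^24 = 1/(23 · n^23) − 1/(2 · n^24) + O(1/n^25)

Compare to the integral: ∫_{n}^∞ x^(−24) dx = [−x^(−23)/23]_{n}^∞ = 1/((24−1)·n^23). The Euler-Maclaurin correction adds −f(n)/2 = −1/(2·n^24). Euler-Maclaurin then gives
  Σ_{k>n} 1/k^24 = ∫_{n}^∞ dx/x^24 − 1/(2·n^24) + O(1/n^25).
(Equivalently this is ζ(24) − Σ_{k≤n} 1/k^24.)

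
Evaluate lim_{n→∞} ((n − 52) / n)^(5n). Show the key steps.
lim = e^(−260)

Rewrite as (1 − 52/n)^(5n). By the standard limit (1 + x/n)^n → e^x, we have (1 − 52/n)^n → e^(−52), and raising to the 5th power gives e^(−260).
More precisely, ln[(1 − 52/n)^(5n)] = 5n · ln(1 − 52/n) = 5n · (-52/n + O(1/n^2)) = -260 + O(1/n) → -260.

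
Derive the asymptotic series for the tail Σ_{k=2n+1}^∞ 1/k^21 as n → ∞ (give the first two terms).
Σ_{k>2n} 1/k^21 = 1/(20 · (2n)^20) − 1/(2 · (2n)^21) + O(1/(2n)^22)

Compare to the integral: ∫_{2n}^∞ x^(−21) dx = [−x^(−20)/20]_{2n}^∞ = 1/((21−1)·(2n)^20). The Euler-Maclaurin correction adds −f(2n)/2 = −1/(2·(2n)^21). Euler-Maclaurin then gives
  Σ_{k>2n} 1/k^21 = ∫_{2n}^∞ dx/x^21 − 1/(2·(2n)^21) + O(1/(2n)^22).
(Equivalently this is ζ(21) − Σ_{k≤2n} 1/k^21.)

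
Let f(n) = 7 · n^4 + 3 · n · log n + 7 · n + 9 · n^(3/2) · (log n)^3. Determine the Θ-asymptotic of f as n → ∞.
f(n) ∈ Θ(n^4)

Compare the terms by growth order. For large n, n^a · (log n)^b dominates n^a' · (log n)^b' iff a > a', or (a = a' and b > b'). Ranking the 4 terms shows the dominant one is 7 · n^4. Hence f(n) ∈ Θ(n^4).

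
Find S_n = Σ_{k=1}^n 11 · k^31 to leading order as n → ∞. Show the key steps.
S_n ~ 11 · n^32 / 32

By integral comparison (Euler-Maclaurin), Σ_{k=1}^n 11 · k^31 = 11 · ∫_0^n x^31 dx + O(n^31) = 11 · n^32/32 + O(n^31). (Equivalently, Faulhaber's formula gives the same leading term.)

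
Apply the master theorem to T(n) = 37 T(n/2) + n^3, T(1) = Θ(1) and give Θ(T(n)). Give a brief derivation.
T(n) = Θ(n^(log_2 37))

Master theorem: compare f(n) = n^3 to n^(log_2 37) where log_2 37 ≈ 5.209. Since 3 < log_2 37, we have f(n) = O(n^(log_2 37 − ε)) for some ε > 0 — Case 1. Hence T(n) = Θ(n^(log_2 37)).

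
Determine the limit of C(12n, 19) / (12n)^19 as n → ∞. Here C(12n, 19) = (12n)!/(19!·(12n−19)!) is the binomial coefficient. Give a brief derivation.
lim = 1/19! = 1/121645100408832000

With N = 12n → ∞: C(N, 19) / N^19 = [N(N−1)…(N−18)] / (19! · N^19) = (1/19!) · 1 · (1 − 1/(12n)) · … · (1 − 18/(12n)). Each factor → 1 as N → ∞, so the limit is 1/19! = 1/121645100408832000.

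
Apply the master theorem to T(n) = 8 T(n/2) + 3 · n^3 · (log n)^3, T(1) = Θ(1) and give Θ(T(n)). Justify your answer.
T(n) = Θ(n^3 · (log n)^4)

Here log_2 8 = 3 and f(n) = 3 · n^3 · (log n)^3 = Θ(n^(log_2 8) · (log n)^3). This is the extended Case 2 of the master theorem (f matches the critical exponent up to log factors), giving T(n) = Θ(n^(log_2 8) · (log n)^(3+1)) = Θ(n^3 · (log n)^4).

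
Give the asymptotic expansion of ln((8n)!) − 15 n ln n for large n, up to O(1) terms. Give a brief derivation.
ln((8n)!) − 15 n ln n = −7 n ln n + 8(ln 8 − 1) n + (1/2) ln(2π·8n) + O(1/n)

Stirling: ln((8n)!) = 8n ln(8n) − 8n + (1/2) ln(2π·8n) + O(1/n).
Expand 8n ln(8n) = 8n (ln n + ln 8) = 8n ln n + 8n ln 8.
Subtract 15n ln n: leading term is (8 − 15) n ln n = −7 n ln n. The next term is 8n ln 8 − 8n = 8(ln 8 − 1) n. Then the (1/2) ln(2π·8n) correction.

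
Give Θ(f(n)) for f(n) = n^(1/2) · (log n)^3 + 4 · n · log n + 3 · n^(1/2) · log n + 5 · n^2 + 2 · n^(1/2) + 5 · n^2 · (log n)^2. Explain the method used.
f(n) ∈ Θ(n^2 · (log n)^2)

Compare the terms by growth order. For large n, n^a · (log n)^b dominates n^a' · (log n)^b' iff a > a', or (a = a' and b > b'). Ranking the 6 terms shows the dominant one is 5 · n^2 · (log n)^2. Hence f(n) ∈ Θ(n^2 · (log n)^2).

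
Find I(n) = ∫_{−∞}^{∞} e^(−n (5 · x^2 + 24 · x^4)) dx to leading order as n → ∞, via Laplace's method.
I(n) ~ sqrt(π/(5n))

φ(x) = 5 · x^2 + 24 · x^4 has its unique global minimum at x* = 0 (since φ'(x) = 10x + 96x^3 = 0 only at x = 0 for real x with both coefficients positive, and φ → ∞ as |x| → ∞). At x* = 0, φ(0) = 0 and φ''(0) = 10. Laplace's method then gives
  I(n) ~ sqrt(2π / (n · φ''(0))) · e^(−n φ(0)) = sqrt(2π / (10n)) = sqrt(π/(5n)).
The 24 · x^4 term contributes only at subleading order (an O(1/n) relative correction).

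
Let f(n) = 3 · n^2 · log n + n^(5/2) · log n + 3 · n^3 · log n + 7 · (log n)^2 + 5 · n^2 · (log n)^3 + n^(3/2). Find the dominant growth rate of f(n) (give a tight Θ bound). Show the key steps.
f(n) ∈ Θ(n^3 · log n)

Compare the terms by growth order. For large n, n^a · (log n)^b dominates n^a' · (log n)^b' iff a > a', or (a = a' and b > b'). Ranking the 6 terms shows the dominant one is 3 · n^3 · log n. Hence f(n) ∈ Θ(n^3 · log n).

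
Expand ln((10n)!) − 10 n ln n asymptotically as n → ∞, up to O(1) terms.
ln((10n)!) − 10 n ln n = 10(ln 10 − 1) n + (1/2) ln(2π·10n) + O(1/n)

Stirling: ln((10n)!) = 10n ln(10n) − 10n + (1/2) ln(2π·10n) + O(1/n).
Since 10n ln(10n) = 10n ln n + 10n ln 10, subtracting 10n ln n cancels the n ln n term exactly. What remains is 10(ln 10 − 1) n + (1/2) ln(2π·10n) + O(1/n).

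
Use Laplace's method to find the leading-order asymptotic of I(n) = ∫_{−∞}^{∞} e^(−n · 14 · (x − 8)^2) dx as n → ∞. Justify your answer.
I(n) = sqrt(π/(14n))

Here φ(x) = 14 · (x − 8)^2 has its unique minimum at x* = 8 with φ(x*) = 0 and φ''(x*) = 28. Laplace's method gives
  I(n) ~ e^(−n φ(x*)) · sqrt(2π / (n · φ''(x*))) = sqrt(2π / (28n)) = sqrt(π/(14n)).
This is exact: substituting u = (x − 8)·sqrt(14n) gives I(n) = (1/sqrt(14n)) ∫_{−∞}^{∞} e^(−u^2) du = sqrt(π/(14n)).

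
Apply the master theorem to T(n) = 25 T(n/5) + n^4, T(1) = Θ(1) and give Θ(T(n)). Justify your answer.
T(n) = Θ(n^4)

log_5 25 ≈ 2.000. f(n) = n^4 dominates n^(log_5 25) since 4 > 2.000, and the regularity condition a·f(n/b) = 25·(n/5)^4 = (25/625)·n^4 ≤ c·f(n) holds with c = 25/625 ≈ 0.04 < 1. So this is Case 3: T(n) = Θ(f(n)) = Θ(n^4).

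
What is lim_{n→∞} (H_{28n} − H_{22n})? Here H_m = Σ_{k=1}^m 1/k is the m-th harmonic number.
lim = ln(28/22) = ln(14/11)

Euler-Maclaurin gives H_m = ln m + γ + 1/(2m) + O(1/m^2). The γ and O(1/m) terms cancel in the difference:
  H_{28n} − H_{22n} = ln(28n) − ln(22n) + O(1/n) = ln(28/22) + O(1/n).
Hence the limit is ln(28/22) = ln(14/11).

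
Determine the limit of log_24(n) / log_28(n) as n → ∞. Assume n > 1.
lim = ln(28) / ln(24) = log_24(28)

Change of base: log_24(n) = ln n / ln 24 and log_28(n) = ln n / ln 28. The ratio is (ln n / ln 24) · (ln 28 / ln n) = ln 28 / ln 24, a constant independent of n. So the limit is ln 28 / ln 24 = log_24(28).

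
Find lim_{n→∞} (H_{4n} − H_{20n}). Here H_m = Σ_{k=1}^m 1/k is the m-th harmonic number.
lim = ln(4/20) = −ln 5

Euler-Maclaurin gives H_m = ln m + γ + 1/(2m) + O(1/m^2). The γ and O(1/m) terms cancel in the difference:
  H_{4n} − H_{20n} = ln(4n) − ln(20n) + O(1/n) = ln(4/20) + O(1/n).
Hence the limit is ln(4/20) = −ln 5.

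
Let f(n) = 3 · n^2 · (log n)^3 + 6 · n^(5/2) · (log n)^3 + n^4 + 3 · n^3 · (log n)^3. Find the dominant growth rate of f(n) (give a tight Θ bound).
f(n) ∈ Θ(n^4)

Compare the terms by growth order. For large n, n^a · (log n)^b dominates n^a' · (log n)^b' iff a > a', or (a = a' and b > b'). Ranking the 4 terms shows the dominant one is n^4. Hence f(n) ∈ Θ(n^4).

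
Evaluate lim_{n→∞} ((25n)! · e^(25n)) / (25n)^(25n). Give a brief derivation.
lim = ∞

Stirling: (25n)! ~ sqrt(2π·25n) · (25n/e)^(25n). Hence
  (25n)! · e^(25n) / (25n)^(25n) ~ sqrt(2π·25n) = sqrt(2π·25) · sqrt(n) → ∞.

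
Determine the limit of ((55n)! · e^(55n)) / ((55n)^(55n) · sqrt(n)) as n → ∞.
lim = sqrt(2π·55)

Stirling: (55n)! ~ sqrt(2π·55n) · (55n/e)^(55n). Hence
  (55n)! · e^(55n) / (55n)^(55n) ~ sqrt(2π·55n).
Dividing by sqrt(n): sqrt(2π·55n) / sqrt(n) = sqrt(2π·55) · n^((1−1)/2), so the limit is sqrt(2π·55).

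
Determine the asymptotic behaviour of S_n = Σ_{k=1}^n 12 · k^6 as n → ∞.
S_n ~ 12 · n^7 / 7

By integral comparison (Euler-Maclaurin), Σ_{k=1}^n 12 · k^6 = 12 · ∫_0^n x^6 dx + O(n^6) = 12 · n^7/7 + O(n^6). (Equivalently, Faulhaber's formula gives the same leading term.)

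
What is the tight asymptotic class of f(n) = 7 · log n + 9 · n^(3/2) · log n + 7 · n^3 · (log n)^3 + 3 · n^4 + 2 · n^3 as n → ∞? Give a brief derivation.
f(n) ∈ Θ(n^4)

Compare the terms by growth order. For large n, n^a · (log n)^b dominates n^a' · (log n)^b' iff a > a', or (a = a' and b > b'). Ranking the 5 terms shows the dominant one is 3 · n^4. Hence f(n) ∈ Θ(n^4).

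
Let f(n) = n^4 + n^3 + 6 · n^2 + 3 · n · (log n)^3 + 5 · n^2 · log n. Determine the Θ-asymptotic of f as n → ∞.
f(n) ∈ Θ(n^4)

Compare the terms by growth order. For large n, n^a · (log n)^b dominates n^a' · (log n)^b' iff a > a', or (a = a' and b > b'). Ranking the 5 terms shows the dominant one is n^4. Hence f(n) ∈ Θ(n^4).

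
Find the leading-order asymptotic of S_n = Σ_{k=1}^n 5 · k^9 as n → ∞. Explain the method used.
S_n ~ n^10 / 2

By integral comparison (Euler-Maclaurin), Σ_{k=1}^n 5 · k^9 = 5 · ∫_0^n x^9 dx + O(n^9) = 5 · n^10/10 = n^10 / 2 + O(n^9). (Equivalently, Faulhaber's formula gives the same leading term.)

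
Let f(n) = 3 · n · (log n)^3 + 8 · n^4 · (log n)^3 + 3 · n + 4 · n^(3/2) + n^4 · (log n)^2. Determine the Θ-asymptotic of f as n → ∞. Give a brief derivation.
f(n) ∈ Θ(n^4 · (log n)^3)

Compare the terms by growth order. For large n, n^a · (log n)^b dominates n^a' · (log n)^b' iff a > a', or (a = a' and b > b'). Ranking the 5 terms shows the dominant one is 8 · n^4 · (log n)^3. Hence f(n) ∈ Θ(n^4 · (log n)^3).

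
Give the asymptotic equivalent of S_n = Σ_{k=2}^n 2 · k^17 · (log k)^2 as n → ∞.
S_n ~ n^18 · (log n)^2 / 9

By integral comparison, S_n = ∫_1^n 2 · x^17 · (log x)^2 dx + O(n^17 · (log n)^2). For the integral, the leading term of ∫_1^n x^17 (log x)^2 dx is n^18/18 · (log n)^2 (by repeated integration by parts; each step lowers the log-exponent and produces a relatively O(1/log n) correction). Hence S_n ~ n^18 · (log n)^2 / 9.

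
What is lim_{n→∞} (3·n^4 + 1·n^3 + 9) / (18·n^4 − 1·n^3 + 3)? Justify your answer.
lim = 3/18 = 1/6

For large n the leading n^4 terms dominate both numerator and denominator. Dividing top and bottom by n^4, every other term tends to 0, leaving 3/18 = 1/6.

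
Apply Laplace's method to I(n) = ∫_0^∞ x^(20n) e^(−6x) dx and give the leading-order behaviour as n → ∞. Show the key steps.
I(n) ~ (sqrt(2π·20n) / 6) · (20n/(6e))^(20n)

Write the integrand as exp(20n ln x − 6x) and set f(x) = 20n ln x − 6x. Then f'(x) = 20n/x − 6 = 0 at x* = 20n/6, and f''(x*) = −20n/x*^2 = −6^2/(20n). Laplace's method (interior maximum) gives
  I(n) ~ e^(f(x*)) · sqrt(2π / |f''(x*)|)
        = exp(20n ln(20n/6) − 20n) · sqrt(2π · 20n / 6^2)
        = (20n/6)^(20n) e^(−20n) · sqrt(2π·20n) / 6
        = (sqrt(2π·20n) / 6) · (20n/(6e))^(20n).
This matches Γ(20n+1)/6^(20n+1) with Stirling applied to Γ.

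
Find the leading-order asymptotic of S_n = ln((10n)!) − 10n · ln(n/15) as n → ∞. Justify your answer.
S_n ~ 10n · (ln 150 − 1) + O(ln n)

Stirling: ln((10n)!) = 10n ln(10n) − 10n + O(ln n).
  S_n = 10n ln(10n) − 10n − 10n ln(n/15) + O(ln n)
      = 10n ln(10n) − 10n ln n + 10n ln 15 − 10n + O(ln n)
      = 10n ln 10 + 10n ln 15 − 10n + O(ln n)
      = 10n (ln 150 − 1) + O(ln n).
Numerically ln(150) − 1 ≈ 4.0106.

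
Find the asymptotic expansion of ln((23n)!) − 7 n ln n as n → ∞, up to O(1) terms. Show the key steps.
ln((23n)!) − 7 n ln n = 16 n ln n + 23(ln 23 − 1) n + (1/2) ln(2π·23n) + O(1/n)

Stirling: ln((23n)!) = 23n ln(23n) − 23n + (1/2) ln(2π·23n) + O(1/n).
Expand 23n ln(23n) = 23n (ln n + ln 23) = 23n ln n + 23n ln 23.
Subtract 7n ln n: leading term is (23 − 7) n ln n = 16 n ln n. The next term is 23n ln 23 − 23n = 23(ln 23 − 1) n. Then the (1/2) ln(2π·23n) correction.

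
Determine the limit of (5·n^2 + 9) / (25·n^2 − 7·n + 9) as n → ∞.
lim = 5/25 = 1/5

For large n the leading n^2 terms dominate both numerator and denominator. Dividing top and bottom by n^2, every other term tends to 0, leaving 5/25 = 1/5.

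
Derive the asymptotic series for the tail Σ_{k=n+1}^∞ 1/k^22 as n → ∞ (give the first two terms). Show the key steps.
Σ_{k>n} 1/k^22 = 1/(21 · n^21) − 1/(2 · n^22) + O(1/n^23)

Compare to the integral: ∫_{n}^∞ x^(−22) dx = [−x^(−21)/21]_{n}^∞ = 1/((22−1)·n^21). The Euler-Maclaurin correction adds −f(n)/2 = −1/(2·n^22). Euler-Maclaurin then gives
  Σ_{k>n} 1/k^22 = ∫_{n}^∞ dx/x^22 − 1/(2·n^22) + O(1/n^23).
(Equivalently this is ζ(22) − Σ_{k≤n} 1/k^22.)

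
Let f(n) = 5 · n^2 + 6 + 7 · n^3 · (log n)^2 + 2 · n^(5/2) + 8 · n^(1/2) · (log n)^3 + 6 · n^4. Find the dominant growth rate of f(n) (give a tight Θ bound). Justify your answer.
f(n) ∈ Θ(n^4)

Compare the terms by growth order. For large n, n^a · (log n)^b dominates n^a' · (log n)^b' iff a > a', or (a = a' and b > b'). Ranking the 6 terms shows the dominant one is 6 · n^4. Hence f(n) ∈ Θ(n^4).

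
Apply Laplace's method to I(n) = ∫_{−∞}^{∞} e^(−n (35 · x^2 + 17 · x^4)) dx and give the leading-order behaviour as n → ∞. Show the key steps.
I(n) ~ sqrt(π/(35n))

φ(x) = 35 · x^2 + 17 · x^4 has its unique global minimum at x* = 0 (since φ'(x) = 70x + 68x^3 = 0 only at x = 0 for real x with both coefficients positive, and φ → ∞ as |x| → ∞). At x* = 0, φ(0) = 0 and φ''(0) = 70. Laplace's method then gives
  I(n) ~ sqrt(2π / (n · φ''(0))) · e^(−n φ(0)) = sqrt(2π / (70n)) = sqrt(π/(35n)).
The 17 · x^4 term contributes only at subleading order (an O(1/n) relative correction).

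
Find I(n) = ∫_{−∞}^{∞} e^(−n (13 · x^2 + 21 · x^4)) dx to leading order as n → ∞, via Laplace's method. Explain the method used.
I(n) ~ sqrt(π/(13n))

φ(x) = 13 · x^2 + 21 · x^4 has its unique global minimum at x* = 0 (since φ'(x) = 26x + 84x^3 = 0 only at x = 0 for real x with both coefficients positive, and φ → ∞ as |x| → ∞). At x* = 0, φ(0) = 0 and φ''(0) = 26. Laplace's method then gives
  I(n) ~ sqrt(2π / (n · φ''(0))) · e^(−n φ(0)) = sqrt(2π / (26n)) = sqrt(π/(13n)).
The 21 · x^4 term contributes only at subleading order (an O(1/n) relative correction).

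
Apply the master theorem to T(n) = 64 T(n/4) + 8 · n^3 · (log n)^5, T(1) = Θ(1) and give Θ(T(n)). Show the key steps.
T(n) = Θ(n^3 · (log n)^6)

Here log_4 64 = 3 and f(n) = 8 · n^3 · (log n)^5 = Θ(n^(log_4 64) · (log n)^5). This is the extended Case 2 of the master theorem (f matches the critical exponent up to log factors), giving T(n) = Θ(n^(log_4 64) · (log n)^(5+1)) = Θ(n^3 · (log n)^6).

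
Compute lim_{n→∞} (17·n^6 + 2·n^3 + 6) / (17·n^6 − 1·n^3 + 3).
lim = 17/17 = 1

For large n the leading n^6 terms dominate both numerator and denominator. Dividing top and bottom by n^6, every other term tends to 0, leaving 17/17 = 1.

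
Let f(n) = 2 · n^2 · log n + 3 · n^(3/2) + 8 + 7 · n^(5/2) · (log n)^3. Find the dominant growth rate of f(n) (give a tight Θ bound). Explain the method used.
f(n) ∈ Θ(n^(5/2) · (log n)^3)

Compare the terms by growth order. For large n, n^a · (log n)^b dominates n^a' · (log n)^b' iff a > a', or (a = a' and b > b'). Ranking the 4 terms shows the dominant one is 7 · n^(5/2) · (log n)^3. Hence f(n) ∈ Θ(n^(5/2) · (log n)^3).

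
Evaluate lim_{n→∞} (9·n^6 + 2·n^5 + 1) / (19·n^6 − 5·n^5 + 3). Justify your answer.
lim = 9/19

For large n the leading n^6 terms dominate both numerator and denominator. Dividing top and bottom by n^6, every other term tends to 0, leaving 9/19.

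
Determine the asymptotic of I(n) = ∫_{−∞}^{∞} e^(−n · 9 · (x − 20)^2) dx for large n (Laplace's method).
I(n) = sqrt(π/(9n))

Here φ(x) = 9 · (x − 20)^2 has its unique minimum at x* = 20 with φ(x*) = 0 and φ''(x*) = 18. Laplace's method gives
  I(n) ~ e^(−n φ(x*)) · sqrt(2π / (n · φ''(x*))) = sqrt(2π / (18n)) = sqrt(π/(9n)).
This is exact: substituting u = (x − 20)·sqrt(9n) gives I(n) = (1/sqrt(9n)) ∫_{−∞}^{∞} e^(−u^2) du = sqrt(π/(9n)).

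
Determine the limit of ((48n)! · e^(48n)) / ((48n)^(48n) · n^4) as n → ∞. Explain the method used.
lim = 0

Stirling: (48n)! ~ sqrt(2π·48n) · (48n/e)^(48n). Hence
  (48n)! · e^(48n) / (48n)^(48n) ~ sqrt(2π·48n).
Dividing by n^4: sqrt(2π·48n) / n^4 = sqrt(2π·48) · n^((1−8)/2), so the expression behaves like sqrt(2π·48) · n^((1−8)/2) → 0.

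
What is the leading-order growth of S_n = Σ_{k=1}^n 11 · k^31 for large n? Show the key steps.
S_n ~ 11 · n^32 / 32

By integral comparison (Euler-Maclaurin), Σ_{k=1}^n 11 · k^31 = 11 · ∫_0^n x^31 dx + O(n^31) = 11 · n^32/32 + O(n^31). (Equivalently, Faulhaber's formula gives the same leading term.)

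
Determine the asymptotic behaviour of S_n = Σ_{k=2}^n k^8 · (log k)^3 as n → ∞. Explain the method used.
S_n ~ n^9 · (log n)^3 / 9

By integral comparison, S_n = ∫_1^n x^8 · (log x)^3 dx + O(n^8 · (log n)^3). For the integral, the leading term of ∫_1^n x^8 (log x)^3 dx is n^9/9 · (log n)^3 (by repeated integration by parts; each step lowers the log-exponent and produces a relatively O(1/log n) correction). Hence S_n ~ n^9 · (log n)^3 / 9.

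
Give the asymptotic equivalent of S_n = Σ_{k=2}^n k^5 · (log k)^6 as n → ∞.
S_n ~ n^6 · (log n)^6 / 6

By integral comparison, S_n = ∫_1^n x^5 · (log x)^6 dx + O(n^5 · (log n)^6). For the integral, the leading term of ∫_1^n x^5 (log x)^6 dx is n^6/6 · (log n)^6 (by repeated integration by parts; each step lowers the log-exponent and produces a relatively O(1/log n) correction). Hence S_n ~ n^6 · (log n)^6 / 6.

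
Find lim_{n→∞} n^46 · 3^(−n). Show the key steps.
lim = 0

Exponentials with base > 1 dominate every fixed polynomial: for any fixed c, n^c / 3^n → 0 as n → ∞ (e.g. by the ratio test, or by writing 3^n = e^(n ln 3) and noting e^(n ln 3) / n^c → ∞). Hence n^46 · 3^(−n) = n^46 / 3^n → 0.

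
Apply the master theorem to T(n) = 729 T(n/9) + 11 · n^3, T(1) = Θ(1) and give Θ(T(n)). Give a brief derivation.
T(n) = Θ(n^3 log n)

log_9 729 = 3, and f(n) = 11 · n^3 = Θ(n^(log_9 729)). This is Case 2 of the master theorem: T(n) = Θ(f(n) · log n) = Θ(n^3 log n).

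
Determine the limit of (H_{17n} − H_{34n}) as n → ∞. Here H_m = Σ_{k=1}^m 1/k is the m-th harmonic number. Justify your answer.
lim = ln(17/34) = −ln 2

Euler-Maclaurin gives H_m = ln m + γ + 1/(2m) + O(1/m^2). The γ and O(1/m) terms cancel in the difference:
  H_{17n} − H_{34n} = ln(17n) − ln(34n) + O(1/n) = ln(17/34) + O(1/n).
Hence the limit is ln(17/34) = −ln 2.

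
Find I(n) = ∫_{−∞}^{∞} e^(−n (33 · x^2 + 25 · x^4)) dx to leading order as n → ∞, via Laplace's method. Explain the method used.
I(n) ~ sqrt(π/(33n))

φ(x) = 33 · x^2 + 25 · x^4 has its unique global minimum at x* = 0 (since φ'(x) = 66x + 100x^3 = 0 only at x = 0 for real x with both coefficients positive, and φ → ∞ as |x| → ∞). At x* = 0, φ(0) = 0 and φ''(0) = 66. Laplace's method then gives
  I(n) ~ sqrt(2π / (n · φ''(0))) · e^(−n φ(0)) = sqrt(2π / (66n)) = sqrt(π/(33n)).
The 25 · x^4 term contributes only at subleading order (an O(1/n) relative correction).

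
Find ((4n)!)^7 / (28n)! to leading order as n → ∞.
((4n)!)^7/(28n)! ~ ((2π·4n)^(6/2) / sqrt(7)) · 7^(−7·4n)  →  0

Write N = 4n. Stirling: N! ~ sqrt(2π N)(N/e)^N and (7N)! ~ sqrt(2π·7N)·(7N/e)^(7N).
  (N!)^7/(7N)! ~ (2π N)^(7/2) (N/e)^(7N) / [sqrt(2π·7N) (7N/e)^(7N)]
     = (2π N)^(7/2) / sqrt(2π·7N) · (N/(7N))^(7N)
     = (2π N)^((7−1)/2) / sqrt(7) · 7^(−7N).
Since 7^7 > 1, the factor 7^(−7N) decays exponentially, so the ratio → 0. Substituting N = 4n gives the stated form.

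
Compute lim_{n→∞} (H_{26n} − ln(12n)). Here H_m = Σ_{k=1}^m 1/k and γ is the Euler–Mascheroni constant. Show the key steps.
lim = ln(13/6) + γ

By Euler-Maclaurin, H_m = ln m + γ + O(1/m). So
  H_{26n} − ln(12n) = ln(26n) + γ − ln(12n) + O(1/n)
                       = ln(26/12) + γ + O(1/n).
Hence the limit is ln(26/12) + γ (= ln(13/6)).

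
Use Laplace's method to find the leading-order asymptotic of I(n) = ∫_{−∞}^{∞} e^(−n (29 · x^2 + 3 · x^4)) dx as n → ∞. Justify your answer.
I(n) ~ sqrt(π/(29n))

φ(x) = 29 · x^2 + 3 · x^4 has its unique global minimum at x* = 0 (since φ'(x) = 58x + 12x^3 = 0 only at x = 0 for real x with both coefficients positive, and φ → ∞ as |x| → ∞). At x* = 0, φ(0) = 0 and φ''(0) = 58. Laplace's method then gives
  I(n) ~ sqrt(2π / (n · φ''(0))) · e^(−n φ(0)) = sqrt(2π / (58n)) = sqrt(π/(29n)).
The 3 · x^4 term contributes only at subleading order (an O(1/n) relative correction).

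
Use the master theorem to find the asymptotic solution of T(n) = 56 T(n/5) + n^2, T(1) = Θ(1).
T(n) = Θ(n^(log_5 56))

Master theorem: compare f(n) = n^2 to n^(log_5 56) where log_5 56 ≈ 2.501. Since 2 < log_5 56, we have f(n) = O(n^(log_5 56 − ε)) for some ε > 0 — Case 1. Hence T(n) = Θ(n^(log_5 56)).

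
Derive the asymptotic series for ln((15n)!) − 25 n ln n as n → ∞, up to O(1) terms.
ln((15n)!) − 25 n ln n = −10 n ln n + 15(ln 15 − 1) n + (1/2) ln(2π·15n) + O(1/n)

Stirling: ln((15n)!) = 15n ln(15n) − 15n + (1/2) ln(2π·15n) + O(1/n).
Expand 15n ln(15n) = 15n (ln n + ln 15) = 15n ln n + 15n ln 15.
Subtract 25n ln n: leading term is (15 − 25) n ln n = −10 n ln n. The next term is 15n ln 15 − 15n = 15(ln 15 − 1) n. Then the (1/2) ln(2π·15n) correction.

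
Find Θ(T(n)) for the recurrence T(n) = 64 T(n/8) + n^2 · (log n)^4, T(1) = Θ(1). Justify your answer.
T(n) = Θ(n^2 · (log n)^5)

Here log_8 64 = 2 and f(n) = n^2 · (log n)^4 = Θ(n^(log_8 64) · (log n)^4). This is the extended Case 2 of the master theorem (f matches the critical exponent up to log factors), giving T(n) = Θ(n^(log_8 64) · (log n)^(4+1)) = Θ(n^2 · (log n)^5).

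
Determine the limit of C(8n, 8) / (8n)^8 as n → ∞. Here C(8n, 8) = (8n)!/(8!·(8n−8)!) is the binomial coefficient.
lim = 1/8! = 1/40320

With N = 8n → ∞: C(N, 8) / N^8 = [N(N−1)…(N−7)] / (8! · N^8) = (1/8!) · 1 · (1 − 1/(8n)) · … · (1 − 7/(8n)). Each factor → 1 as N → ∞, so the limit is 1/8! = 1/40320.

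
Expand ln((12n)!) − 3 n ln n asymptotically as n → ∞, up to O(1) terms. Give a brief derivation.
ln((12n)!) − 3 n ln n = 9 n ln n + 12(ln 12 − 1) n + (1/2) ln(2π·12n) + O(1/n)

Stirling: ln((12n)!) = 12n ln(12n) − 12n + (1/2) ln(2π·12n) + O(1/n).
Expand 12n ln(12n) = 12n (ln n + ln 12) = 12n ln n + 12n ln 12.
Subtract 3n ln n: leading term is (12 − 3) n ln n = 9 n ln n. The next term is 12n ln 12 − 12n = 12(ln 12 − 1) n. Then the (1/2) ln(2π·12n) correction.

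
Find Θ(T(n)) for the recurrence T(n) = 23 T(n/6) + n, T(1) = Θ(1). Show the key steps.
T(n) = Θ(n^(log_6 23))

Master theorem: compare f(n) = n to n^(log_6 23) where log_6 23 ≈ 1.750. Since 1 < log_6 23, we have f(n) = O(n^(log_6 23 − ε)) for some ε > 0 — Case 1. Hence T(n) = Θ(n^(log_6 23)).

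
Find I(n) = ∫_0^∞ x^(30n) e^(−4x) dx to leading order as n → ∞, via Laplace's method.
I(n) ~ (sqrt(2π·30n) / 4) · (30n/(4e))^(30n)

Write the integrand as exp(30n ln x − 4x) and set f(x) = 30n ln x − 4x. Then f'(x) = 30n/x − 4 = 0 at x* = 30n/4, and f''(x*) = −30n/x*^2 = −4^2/(30n). Laplace's method (interior maximum) gives
  I(n) ~ e^(f(x*)) · sqrt(2π / |f''(x*)|)
        = exp(30n ln(30n/4) − 30n) · sqrt(2π · 30n / 4^2)
        = (30n/4)^(30n) e^(−30n) · sqrt(2π·30n) / 4
        = (sqrt(2π·30n) / 4) · (30n/(4e))^(30n).
This matches Γ(30n+1)/4^(30n+1) with Stirling applied to Γ.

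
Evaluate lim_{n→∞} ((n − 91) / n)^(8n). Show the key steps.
lim = e^(−728)

Rewrite as (1 − 91/n)^(8n). By the standard limit (1 + x/n)^n → e^x, we have (1 − 91/n)^n → e^(−91), and raising to the 8th power gives e^(−728).
More precisely, ln[(1 − 91/n)^(8n)] = 8n · ln(1 − 91/n) = 8n · (-91/n + O(1/n^2)) = -728 + O(1/n) → -728.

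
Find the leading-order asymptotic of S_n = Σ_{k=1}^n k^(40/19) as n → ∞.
S_n ~ (19/59) · n^(59/19)

Integral comparison: Σ_{k=1}^n k^(40/19) = ∫_0^n x^(40/19) dx + O(n^(40/19)). The integral is n^(1 + 40/19) / (1 + 40/19) = n^((40+19)/19) / ((40+19)/19) = (19/59) · n^(59/19).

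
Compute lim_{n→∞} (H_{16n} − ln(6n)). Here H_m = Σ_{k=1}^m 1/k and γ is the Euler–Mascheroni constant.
lim = ln(8/3) + γ

By Euler-Maclaurin, H_m = ln m + γ + O(1/m). So
  H_{16n} − ln(6n) = ln(16n) + γ − ln(6n) + O(1/n)
                       = ln(16/6) + γ + O(1/n).
Hence the limit is ln(16/6) + γ (= ln(8/3)).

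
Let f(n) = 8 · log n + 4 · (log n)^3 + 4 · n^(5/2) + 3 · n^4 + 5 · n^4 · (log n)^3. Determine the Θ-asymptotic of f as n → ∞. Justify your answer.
f(n) ∈ Θ(n^4 · (log n)^3)

Compare the terms by growth order. For large n, n^a · (log n)^b dominates n^a' · (log n)^b' iff a > a', or (a = a' and b > b'). Ranking the 5 terms shows the dominant one is 5 · n^4 · (log n)^3. Hence f(n) ∈ Θ(n^4 · (log n)^3).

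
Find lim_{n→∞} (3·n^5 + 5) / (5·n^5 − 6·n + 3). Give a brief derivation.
lim = 3/5

For large n the leading n^5 terms dominate both numerator and denominator. Dividing top and bottom by n^5, every other term tends to 0, leaving 3/5.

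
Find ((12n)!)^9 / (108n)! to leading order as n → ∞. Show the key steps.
((12n)!)^9/(108n)! ~ ((2π·12n)^(8/2) / 3) · 9^(−9·12n)  →  0

Write N = 12n. Stirling: N! ~ sqrt(2π N)(N/e)^N and (9N)! ~ sqrt(2π·9N)·(9N/e)^(9N).
  (N!)^9/(9N)! ~ (2π N)^(9/2) (N/e)^(9N) / [sqrt(2π·9N) (9N/e)^(9N)]
     = (2π N)^(9/2) / sqrt(2π·9N) · (N/(9N))^(9N)
     = (2π N)^((9−1)/2) / 3 · 9^(−9N).
Since 9^9 > 1, the factor 9^(−9N) decays exponentially, so the ratio → 0. Substituting N = 12n gives the stated form.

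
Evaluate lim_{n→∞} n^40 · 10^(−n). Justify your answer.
lim = 0

Exponentials with base > 1 dominate every fixed polynomial: for any fixed c, n^c / 10^n → 0 as n → ∞ (e.g. by the ratio test, or by writing 10^n = e^(n ln 10) and noting e^(n ln 10) / n^c → ∞). Hence n^40 · 10^(−n) = n^40 / 10^n → 0.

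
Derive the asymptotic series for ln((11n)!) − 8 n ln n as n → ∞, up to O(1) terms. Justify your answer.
ln((11n)!) − 8 n ln n = 3 n ln n + 11(ln 11 − 1) n + (1/2) ln(2π·11n) + O(1/n)

Stirling: ln((11n)!) = 11n ln(11n) − 11n + (1/2) ln(2π·11n) + O(1/n).
Expand 11n ln(11n) = 11n (ln n + ln 11) = 11n ln n + 11n ln 11.
Subtract 8n ln n: leading term is (11 − 8) n ln n = 3 n ln n. The next term is 11n ln 11 − 11n = 11(ln 11 − 1) n. Then the (1/2) ln(2π·11n) correction.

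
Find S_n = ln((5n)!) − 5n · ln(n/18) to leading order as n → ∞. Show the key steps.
S_n ~ 5n · (ln 90 − 1) + O(ln n)

Stirling: ln((5n)!) = 5n ln(5n) − 5n + O(ln n).
  S_n = 5n ln(5n) − 5n − 5n ln(n/18) + O(ln n)
      = 5n ln(5n) − 5n ln n + 5n ln 18 − 5n + O(ln n)
      = 5n ln 5 + 5n ln 18 − 5n + O(ln n)
      = 5n (ln 90 − 1) + O(ln n).
Numerically ln(90) − 1 ≈ 3.4998.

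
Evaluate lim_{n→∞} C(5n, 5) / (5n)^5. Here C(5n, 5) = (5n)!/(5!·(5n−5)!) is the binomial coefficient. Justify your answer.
lim = 1/5! = 1/120

With N = 5n → ∞: C(N, 5) / N^5 = [N(N−1)…(N−4)] / (5! · N^5) = (1/5!) · 1 · (1 − 1/(5n)) · (1 − 2/(5n)) · (1 − 3/(5n)) · (1 − 4/(5n)). Each factor → 1 as N → ∞, so the limit is 1/5! = 1/120.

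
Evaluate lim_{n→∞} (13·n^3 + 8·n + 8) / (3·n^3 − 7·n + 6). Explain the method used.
lim = 13/3

For large n the leading n^3 terms dominate both numerator and denominator. Dividing top and bottom by n^3, every other term tends to 0, leaving 13/3.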